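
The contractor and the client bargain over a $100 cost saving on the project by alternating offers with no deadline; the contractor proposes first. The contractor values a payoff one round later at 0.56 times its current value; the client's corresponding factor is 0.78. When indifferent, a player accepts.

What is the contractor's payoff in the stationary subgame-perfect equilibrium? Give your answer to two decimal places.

In a stationary SPE each proposer offers the other exactly their discounted continuation value.
If the contractor keeps x when proposing and the client keeps y when proposing, then x = 100 − 0.78y and y = 100 − 0.56x.
Solving: x = 100(1 − 0.78) / (1 − 0.56·0.78) = 22 / 0.5632 = 39.0625.
The client gets 100 − 39.0625 = 60.9375.

39.06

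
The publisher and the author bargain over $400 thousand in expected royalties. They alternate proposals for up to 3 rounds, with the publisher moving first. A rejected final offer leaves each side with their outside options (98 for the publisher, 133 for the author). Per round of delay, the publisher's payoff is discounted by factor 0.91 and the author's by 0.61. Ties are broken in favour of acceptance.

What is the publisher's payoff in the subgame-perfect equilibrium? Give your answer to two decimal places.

304.21

Round 3 (the publisher proposes): the author gets 133 if talks fail, so the publisher offers 133 and keeps 267.
Round 2 (the author proposes): the publisher can get 267 next round, worth 0.91 × 267 = 242.97 now, so the author offers 242.97, keeping 157.03.
Round 1 (the publisher proposes): the author can get 157.03 next round, worth 0.61 × 157.03 = 95.7883 now, so the publisher offers 95.7883, keeping 304.2117.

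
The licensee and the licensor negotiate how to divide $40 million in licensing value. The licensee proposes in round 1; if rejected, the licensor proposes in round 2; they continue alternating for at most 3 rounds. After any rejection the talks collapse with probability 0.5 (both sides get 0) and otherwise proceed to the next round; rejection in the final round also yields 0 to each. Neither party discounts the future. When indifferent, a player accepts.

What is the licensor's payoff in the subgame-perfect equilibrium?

Round 3 (the licensee proposes): the licensor will accept anything ≥ 0, so the licensee offers 0 and keeps 40.
Round 2 (the licensor proposes): rejecting gives the licensee an expected 0.5 × 40 = 20; the licensor offers that and keeps 20.
Round 1 (the licensee proposes): rejecting gives the licensor an expected 0.5 × 20 = 10; the licensee offers that and keeps 30.

10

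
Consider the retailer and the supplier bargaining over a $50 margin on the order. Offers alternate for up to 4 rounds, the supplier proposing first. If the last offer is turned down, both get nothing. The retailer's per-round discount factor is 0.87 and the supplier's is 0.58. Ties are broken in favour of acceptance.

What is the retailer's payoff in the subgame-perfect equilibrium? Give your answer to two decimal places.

40.22

Round 4 (the retailer proposes): the supplier will accept anything ≥ 0, so the retailer offers 0 and keeps 50.
Round 3 (the supplier proposes): the retailer can get 50 next round, worth 0.87 × 50 = 43.5 now. The supplier offers 43.5 and keeps 50 − 43.5 = 6.5.
Round 2 (the retailer proposes): the supplier can get 6.5 next round, worth 0.58 × 6.5 = 3.77 now. The retailer offers 3.77 and keeps 50 − 3.77 = 46.23.
Round 1 (the supplier proposes): the retailer can get 46.23 next round, worth 0.87 × 46.23 = 40.2201 now. The supplier offers 40.2201 and keeps 50 − 40.2201 = 9.7799.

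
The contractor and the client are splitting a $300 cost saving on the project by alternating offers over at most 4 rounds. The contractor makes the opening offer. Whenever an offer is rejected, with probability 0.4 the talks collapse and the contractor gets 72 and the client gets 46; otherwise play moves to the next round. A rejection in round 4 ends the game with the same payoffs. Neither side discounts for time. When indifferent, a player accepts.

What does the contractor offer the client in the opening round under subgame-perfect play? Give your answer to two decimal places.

By backward induction:
Round 4 (the client proposes): the contractor gets 72 if talks fail, so the client offers 72 and keeps 228.
Round 3 (the contractor proposes): rejecting gives the client an expected 0.6 × 228 + 0.4 × 46 = 155.2. The contractor offers 155.2 and keeps 300 − 155.2 = 144.8.
Round 2 (the client proposes): rejecting gives the contractor an expected 0.6 × 144.8 + 0.4 × 72 = 115.68, so the client offers 115.68, keeping 184.32.
Round 1 (the contractor proposes): rejecting gives the client an expected 0.6 × 184.32 + 0.4 × 46 = 128.992; the contractor offers that and keeps 171.008.

128.99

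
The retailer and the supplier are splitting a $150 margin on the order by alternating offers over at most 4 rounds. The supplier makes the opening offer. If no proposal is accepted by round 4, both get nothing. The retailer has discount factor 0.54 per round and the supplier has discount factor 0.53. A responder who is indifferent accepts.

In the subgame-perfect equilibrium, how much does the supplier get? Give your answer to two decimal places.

Round 4 (the retailer proposes): rejection yields 0 for the supplier; the retailer offers 0 and keeps 150.
Round 3 (the supplier proposes): the retailer can get 150 next round, worth 0.54 × 150 = 81 now, so the supplier offers 81, keeping 69.
Round 2 (the retailer proposes): the supplier can get 69 next round, worth 0.53 × 69 = 36.57 now. The retailer offers 36.57 and keeps 150 − 36.57 = 113.43.
Round 1 (the supplier proposes): the retailer can get 113.43 next round, worth 0.54 × 113.43 = 61.2522 now; the supplier offers that and keeps 88.7478.

88.75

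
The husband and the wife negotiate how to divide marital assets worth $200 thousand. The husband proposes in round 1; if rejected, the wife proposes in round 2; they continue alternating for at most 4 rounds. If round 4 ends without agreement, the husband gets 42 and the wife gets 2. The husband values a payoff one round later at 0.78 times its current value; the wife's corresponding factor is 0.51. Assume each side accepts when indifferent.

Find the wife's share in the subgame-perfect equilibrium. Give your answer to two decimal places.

Round 4 (the wife proposes): the husband gets 42 if talks fail, so the wife offers 42 and keeps 158.
Round 3 (the husband proposes): the wife can get 158 next round, worth 0.51 × 158 = 80.58 now. The husband offers 80.58 and keeps 200 − 80.58 = 119.42.
Round 2 (the wife proposes): the husband can get 119.42 next round, worth 0.78 × 119.42 = 93.1476 now, so the wife offers 93.1476, keeping 106.8524.
Round 1 (the husband proposes): the wife can get 106.8524 next round, worth 0.51 × 106.8524 = 54.494724 now. The husband offers 54.494724 and keeps 200 − 54.494724 = 145.505276.

54.49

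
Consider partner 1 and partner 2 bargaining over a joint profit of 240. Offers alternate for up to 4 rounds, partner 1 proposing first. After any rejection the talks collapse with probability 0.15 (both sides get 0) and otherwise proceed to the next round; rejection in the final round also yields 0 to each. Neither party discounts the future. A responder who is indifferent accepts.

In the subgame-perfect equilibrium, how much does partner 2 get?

177.99

By backward induction:
Round 4 (partner 2 proposes): rejection yields 0 for partner 1; partner 2 offers 0 and keeps 240.
Round 3 (partner 1 proposes): rejecting gives partner 2 an expected 0.85 × 240 = 204; partner 1 offers that and keeps 36.
Round 2 (partner 2 proposes): rejecting gives partner 1 an expected 0.85 × 36 = 30.6. Partner 2 offers 30.6 and keeps 240 − 30.6 = 209.4.
Round 1 (partner 1 proposes): rejecting gives partner 2 an expected 0.85 × 209.4 = 177.99, so partner 1 offers 177.99, keeping 62.01.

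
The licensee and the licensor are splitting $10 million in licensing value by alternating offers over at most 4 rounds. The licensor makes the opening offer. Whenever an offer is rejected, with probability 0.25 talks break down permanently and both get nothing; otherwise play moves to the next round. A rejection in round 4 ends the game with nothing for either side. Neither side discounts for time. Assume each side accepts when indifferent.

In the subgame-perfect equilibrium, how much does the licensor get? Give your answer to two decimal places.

3.91

Round 4 (the licensee proposes): rejection yields 0 for the licensor; the licensee offers 0 and keeps 10.
Round 3 (the licensor proposes): rejecting gives the licensee an expected 0.75 × 10 = 7.5. The licensor offers 7.5 and keeps 10 − 7.5 = 2.5.
Round 2 (the licensee proposes): rejecting gives the licensor an expected 0.75 × 2.5 = 1.875; the licensee offers that and keeps 8.125.
Round 1 (the licensor proposes): rejecting gives the licensee an expected 0.75 × 8.125 = 6.09375. The licensor offers 6.09375 and keeps 10 − 6.09375 = 3.90625.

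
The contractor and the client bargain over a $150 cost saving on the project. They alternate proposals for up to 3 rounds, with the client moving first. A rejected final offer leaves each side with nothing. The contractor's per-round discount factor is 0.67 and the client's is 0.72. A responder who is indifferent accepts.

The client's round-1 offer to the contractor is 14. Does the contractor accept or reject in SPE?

Work out the contractor's continuation value if the offer is rejected.
Round 3 (the client proposes): the contractor will accept anything ≥ 0, so the client offers 0 and keeps 150.
Round 2 (the contractor proposes): the client can get 150 next round, worth 0.72 × 150 = 108 now, so the contractor offers 108, keeping 42.
So by rejecting in round 1, the contractor gets 42 next round, worth 0.67 × 42 = 28.14 now.
Offer 14 < 28.14, so the contractor rejects.

Reject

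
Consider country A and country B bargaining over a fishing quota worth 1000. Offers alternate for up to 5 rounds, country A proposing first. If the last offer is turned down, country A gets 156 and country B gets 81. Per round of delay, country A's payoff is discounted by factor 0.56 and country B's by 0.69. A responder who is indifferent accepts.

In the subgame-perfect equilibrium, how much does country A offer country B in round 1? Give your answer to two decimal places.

433.00

Solve by backward induction from round 5.
Round 5 (country A proposes): country B gets 81 if talks fail, so country A offers 81 and keeps 919.
Round 4 (country B proposes): country A can get 919 next round, worth 0.56 × 919 = 514.64 now; country B offers that and keeps 485.36.
Round 3 (country A proposes): country B can get 485.36 next round, worth 0.69 × 485.36 = 334.8984 now; country A offers that and keeps 665.1016.
Round 2 (country B proposes): country A can get 665.1016 next round, worth 0.56 × 665.1016 = 372.456896 now, so country B offers 372.456896, keeping 627.543104.
Round 1 (country A proposes): country B can get 627.543104 next round, worth 0.69 × 627.543104 = 433.00474176 now. Country A offers 433.00474176 and keeps 1000 − 433.00474176 = 566.99525824.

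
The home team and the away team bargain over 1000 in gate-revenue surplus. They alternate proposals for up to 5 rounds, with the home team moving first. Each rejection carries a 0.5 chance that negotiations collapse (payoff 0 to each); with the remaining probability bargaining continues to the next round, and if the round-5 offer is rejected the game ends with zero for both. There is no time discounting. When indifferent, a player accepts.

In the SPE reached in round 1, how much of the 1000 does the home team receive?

687.5

Round 5 (the home team proposes): rejection yields 0 for the away team; the home team offers 0 and keeps 1000.
Round 4 (the away team proposes): rejecting gives the home team an expected 0.5 × 1000 = 500. The away team offers 500 and keeps 1000 − 500 = 500.
Round 3 (the home team proposes): rejecting gives the away team an expected 0.5 × 500 = 250, so the home team offers 250, keeping 750.
Round 2 (the away team proposes): rejecting gives the home team an expected 0.5 × 750 = 375; the away team offers that and keeps 625.
Round 1 (the home team proposes): rejecting gives the away team an expected 0.5 × 625 = 312.5; the home team offers that and keeps 687.5.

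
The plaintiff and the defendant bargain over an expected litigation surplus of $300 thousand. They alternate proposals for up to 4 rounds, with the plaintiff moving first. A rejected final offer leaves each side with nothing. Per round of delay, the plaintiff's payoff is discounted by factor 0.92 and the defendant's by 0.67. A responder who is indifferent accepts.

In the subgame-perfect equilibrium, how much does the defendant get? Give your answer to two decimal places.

Work backward from the last round.
Round 4 (the defendant proposes): rejection yields 0 for the plaintiff; the defendant offers 0 and keeps 300.
Round 3 (the plaintiff proposes): the defendant can get 300 next round, worth 0.67 × 300 = 201 now, so the plaintiff offers 201, keeping 99.
Round 2 (the defendant proposes): the plaintiff can get 99 next round, worth 0.92 × 99 = 91.08 now, so the defendant offers 91.08, keeping 208.92.
Round 1 (the plaintiff proposes): the defendant can get 208.92 next round, worth 0.67 × 208.92 = 139.9764 now. The plaintiff offers 139.9764 and keeps 300 − 139.9764 = 160.0236.

139.98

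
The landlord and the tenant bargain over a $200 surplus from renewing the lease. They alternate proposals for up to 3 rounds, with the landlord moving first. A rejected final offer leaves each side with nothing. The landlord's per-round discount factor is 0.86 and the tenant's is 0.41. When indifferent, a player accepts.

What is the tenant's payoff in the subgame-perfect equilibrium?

11.48

Work backward from the last round.
Round 3 (the landlord proposes): the tenant will accept anything ≥ 0, so the landlord offers 0 and keeps 200.
Round 2 (the tenant proposes): the landlord can get 200 next round, worth 0.86 × 200 = 172 now, so the tenant offers 172, keeping 28.
Round 1 (the landlord proposes): the tenant can get 28 next round, worth 0.41 × 28 = 11.48 now. The landlord offers 11.48 and keeps 200 − 11.48 = 188.52.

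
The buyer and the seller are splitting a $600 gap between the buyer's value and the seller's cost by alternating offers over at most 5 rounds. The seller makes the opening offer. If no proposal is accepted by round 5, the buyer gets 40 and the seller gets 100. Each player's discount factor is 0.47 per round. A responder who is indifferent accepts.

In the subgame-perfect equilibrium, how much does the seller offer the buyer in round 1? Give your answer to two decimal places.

184.43

Round 5 (the seller proposes): the buyer gets 40 if talks fail, so the seller offers 40 and keeps 560.
Round 4 (the buyer proposes): the seller can get 560 next round, worth 0.47 × 560 = 263.2 now; the buyer offers that and keeps 336.8.
Round 3 (the seller proposes): the buyer can get 336.8 next round, worth 0.47 × 336.8 = 158.296 now. The seller offers 158.296 and keeps 600 − 158.296 = 441.704.
Round 2 (the buyer proposes): the seller can get 441.704 next round, worth 0.47 × 441.704 = 207.60088 now, so the buyer offers 207.60088, keeping 392.39912.
Round 1 (the seller proposes): the buyer can get 392.39912 next round, worth 0.47 × 392.39912 = 184.4275864 now, so the seller offers 184.4275864, keeping 415.5724136.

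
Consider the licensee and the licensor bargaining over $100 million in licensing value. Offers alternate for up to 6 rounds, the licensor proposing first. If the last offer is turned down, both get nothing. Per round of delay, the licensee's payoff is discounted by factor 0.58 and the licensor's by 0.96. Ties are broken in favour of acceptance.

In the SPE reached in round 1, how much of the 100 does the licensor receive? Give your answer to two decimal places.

78.41

Solve by backward induction from round 6.
Round 6 (the licensee proposes): the licensor will accept anything ≥ 0, so the licensee offers 0 and keeps 100.
Round 5 (the licensor proposes): the licensee can get 100 next round, worth 0.58 × 100 = 58 now, so the licensor offers 58, keeping 42.
Round 4 (the licensee proposes): the licensor can get 42 next round, worth 0.96 × 42 = 40.32 now; the licensee offers that and keeps 59.68.
Round 3 (the licensor proposes): the licensee can get 59.68 next round, worth 0.58 × 59.68 = 34.6144 now, so the licensor offers 34.6144, keeping 65.3856.
Round 2 (the licensee proposes): the licensor can get 65.3856 next round, worth 0.96 × 65.3856 = 62.770176 now. The licensee offers 62.770176 and keeps 100 − 62.770176 = 37.229824.
Round 1 (the licensor proposes): the licensee can get 37.229824 next round, worth 0.58 × 37.229824 = 21.59329792 now, so the licensor offers 21.59329792, keeping 78.40670208.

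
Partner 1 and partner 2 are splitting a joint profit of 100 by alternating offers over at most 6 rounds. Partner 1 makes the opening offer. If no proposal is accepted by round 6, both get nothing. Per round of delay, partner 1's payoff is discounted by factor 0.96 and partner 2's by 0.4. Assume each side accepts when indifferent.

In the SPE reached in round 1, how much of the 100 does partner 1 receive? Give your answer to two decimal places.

Round 6 (partner 2 proposes): partner 1 will accept anything ≥ 0, so partner 2 offers 0 and keeps 100.
Round 5 (partner 1 proposes): partner 2 can get 100 next round, worth 0.4 × 100 = 40 now. Partner 1 offers 40 and keeps 100 − 40 = 60.
Round 4 (partner 2 proposes): partner 1 can get 60 next round, worth 0.96 × 60 = 57.6 now, so partner 2 offers 57.6, keeping 42.4.
Round 3 (partner 1 proposes): partner 2 can get 42.4 next round, worth 0.4 × 42.4 = 16.96 now; partner 1 offers that and keeps 83.04.
Round 2 (partner 2 proposes): partner 1 can get 83.04 next round, worth 0.96 × 83.04 = 79.7184 now; partner 2 offers that and keeps 20.2816.
Round 1 (partner 1 proposes): partner 2 can get 20.2816 next round, worth 0.4 × 20.2816 = 8.11264 now. Partner 1 offers 8.11264 and keeps 100 − 8.11264 = 91.88736.

91.89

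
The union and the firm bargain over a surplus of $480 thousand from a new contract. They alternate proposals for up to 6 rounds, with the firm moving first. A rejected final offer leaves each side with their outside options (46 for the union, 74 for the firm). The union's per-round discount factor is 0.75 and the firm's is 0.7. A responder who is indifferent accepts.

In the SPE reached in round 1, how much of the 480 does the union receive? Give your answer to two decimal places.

248.63

By backward induction:
Round 6 (the union proposes): the firm gets 74 if talks fail, so the union offers 74 and keeps 406.
Round 5 (the firm proposes): the union can get 406 next round, worth 0.75 × 406 = 304.5 now; the firm offers that and keeps 175.5.
Round 4 (the union proposes): the firm can get 175.5 next round, worth 0.7 × 175.5 = 122.85 now. The union offers 122.85 and keeps 480 − 122.85 = 357.15.
Round 3 (the firm proposes): the union can get 357.15 next round, worth 0.75 × 357.15 = 267.8625 now. The firm offers 267.8625 and keeps 480 − 267.8625 = 212.1375.
Round 2 (the union proposes): the firm can get 212.1375 next round, worth 0.7 × 212.1375 = 148.49625 now. The union offers 148.49625 and keeps 480 − 148.49625 = 331.50375.
Round 1 (the firm proposes): the union can get 331.50375 next round, worth 0.75 × 331.50375 = 248.6278125 now; the firm offers that and keeps 231.3721875.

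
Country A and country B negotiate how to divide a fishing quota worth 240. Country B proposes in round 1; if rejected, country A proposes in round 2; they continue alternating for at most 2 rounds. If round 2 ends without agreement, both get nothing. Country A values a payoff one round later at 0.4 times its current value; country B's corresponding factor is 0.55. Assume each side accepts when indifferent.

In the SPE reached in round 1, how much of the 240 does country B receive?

Round 2 (country A proposes): rejection yields 0 for country B; country A offers 0 and keeps 240.
Round 1 (country B proposes): country A can get 240 next round, worth 0.4 × 240 = 96 now; country B offers that and keeps 144.

144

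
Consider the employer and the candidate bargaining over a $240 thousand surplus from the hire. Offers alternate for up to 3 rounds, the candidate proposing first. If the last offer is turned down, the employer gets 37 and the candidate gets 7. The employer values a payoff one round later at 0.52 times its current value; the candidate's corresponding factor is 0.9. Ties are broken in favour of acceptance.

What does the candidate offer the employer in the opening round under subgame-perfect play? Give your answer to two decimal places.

Work backward from the last round.
Round 3 (the candidate proposes): the employer gets 37 if talks fail, so the candidate offers 37 and keeps 203.
Round 2 (the employer proposes): the candidate can get 203 next round, worth 0.9 × 203 = 182.7 now; the employer offers that and keeps 57.3.
Round 1 (the candidate proposes): the employer can get 57.3 next round, worth 0.52 × 57.3 = 29.796 now, so the candidate offers 29.796, keeping 210.204.

29.80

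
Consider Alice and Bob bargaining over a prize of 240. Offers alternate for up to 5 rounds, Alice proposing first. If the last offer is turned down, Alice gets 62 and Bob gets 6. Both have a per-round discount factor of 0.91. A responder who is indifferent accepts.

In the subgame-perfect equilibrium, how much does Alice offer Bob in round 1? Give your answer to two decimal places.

40.05

Round 5 (Alice proposes): Bob gets 6 if talks fail, so Alice offers 6 and keeps 234.
Round 4 (Bob proposes): Alice can get 234 next round, worth 0.91 × 234 = 212.94 now. Bob offers 212.94 and keeps 240 − 212.94 = 27.06.
Round 3 (Alice proposes): Bob can get 27.06 next round, worth 0.91 × 27.06 = 24.6246 now, so Alice offers 24.6246, keeping 215.3754.
Round 2 (Bob proposes): Alice can get 215.3754 next round, worth 0.91 × 215.3754 = 195.991614 now, so Bob offers 195.991614, keeping 44.008386.
Round 1 (Alice proposes): Bob can get 44.008386 next round, worth 0.91 × 44.008386 = 40.04763126 now, so Alice offers 40.04763126, keeping 199.95236874.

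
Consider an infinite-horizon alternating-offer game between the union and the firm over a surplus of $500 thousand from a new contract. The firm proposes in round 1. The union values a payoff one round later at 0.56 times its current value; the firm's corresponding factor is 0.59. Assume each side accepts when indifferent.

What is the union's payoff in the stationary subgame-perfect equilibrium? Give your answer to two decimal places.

171.45

When the firm proposes, the union accepts any offer worth at least 0.56 times what the union would get by proposing next round; and vice versa.
This gives x = 500 − 0.56y and y = 500 − 0.59x, where x and y are each side's share when it proposes.
Hence (1 − 0.56·0.59)x = 500(1 − 0.56), i.e. 0.6696·x = 220.
x ≈ 328.5544; the union's share is 500 − x ≈ 171.4456.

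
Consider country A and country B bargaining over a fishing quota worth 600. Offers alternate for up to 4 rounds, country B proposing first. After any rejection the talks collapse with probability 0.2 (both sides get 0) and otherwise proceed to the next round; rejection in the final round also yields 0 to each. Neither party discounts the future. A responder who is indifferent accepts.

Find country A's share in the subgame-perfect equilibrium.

Round 4 (country A proposes): country B will accept anything ≥ 0, so country A offers 0 and keeps 600.
Round 3 (country B proposes): rejecting gives country A an expected 0.8 × 600 = 480. Country B offers 480 and keeps 600 − 480 = 120.
Round 2 (country A proposes): rejecting gives country B an expected 0.8 × 120 = 96. Country A offers 96 and keeps 600 − 96 = 504.
Round 1 (country B proposes): rejecting gives country A an expected 0.8 × 504 = 403.2; country B offers that and keeps 196.8.

403.2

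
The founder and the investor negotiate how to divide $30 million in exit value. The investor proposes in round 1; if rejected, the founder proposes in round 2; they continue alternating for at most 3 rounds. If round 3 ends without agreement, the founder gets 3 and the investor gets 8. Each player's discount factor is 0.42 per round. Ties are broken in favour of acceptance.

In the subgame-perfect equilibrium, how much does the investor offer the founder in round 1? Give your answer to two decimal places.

Round 3 (the investor proposes): the founder gets 3 if talks fail, so the investor offers 3 and keeps 27.
Round 2 (the founder proposes): the investor can get 27 next round, worth 0.42 × 27 = 11.34 now. The founder offers 11.34 and keeps 30 − 11.34 = 18.66.
Round 1 (the investor proposes): the founder can get 18.66 next round, worth 0.42 × 18.66 = 7.8372 now; the investor offers that and keeps 22.1628.

7.84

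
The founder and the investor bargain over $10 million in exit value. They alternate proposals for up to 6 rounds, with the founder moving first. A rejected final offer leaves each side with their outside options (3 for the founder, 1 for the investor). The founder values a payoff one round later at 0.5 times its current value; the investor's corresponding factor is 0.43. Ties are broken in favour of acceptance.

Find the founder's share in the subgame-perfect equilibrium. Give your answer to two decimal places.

Round 6 (the investor proposes): the founder gets 3 if talks fail, so the investor offers 3 and keeps 7.
Round 5 (the founder proposes): the investor can get 7 next round, worth 0.43 × 7 = 3.01 now, so the founder offers 3.01, keeping 6.99.
Round 4 (the investor proposes): the founder can get 6.99 next round, worth 0.5 × 6.99 = 3.495 now. The investor offers 3.495 and keeps 10 − 3.495 = 6.505.
Round 3 (the founder proposes): the investor can get 6.505 next round, worth 0.43 × 6.505 = 2.79715 now, so the founder offers 2.79715, keeping 7.20285.
Round 2 (the investor proposes): the founder can get 7.20285 next round, worth 0.5 × 7.20285 = 3.601425 now, so the investor offers 3.601425, keeping 6.398575.
Round 1 (the founder proposes): the investor can get 6.398575 next round, worth 0.43 × 6.398575 = 2.75138725 now; the founder offers that and keeps 7.24861275.

7.25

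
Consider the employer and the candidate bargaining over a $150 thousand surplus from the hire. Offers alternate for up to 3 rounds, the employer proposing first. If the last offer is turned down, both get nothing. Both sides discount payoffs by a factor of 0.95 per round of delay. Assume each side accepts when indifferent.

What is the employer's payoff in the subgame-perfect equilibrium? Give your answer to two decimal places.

142.88

Round 3 (the employer proposes): rejection yields 0 for the candidate; the employer offers 0 and keeps 150.
Round 2 (the candidate proposes): the employer can get 150 next round, worth 0.95 × 150 = 142.5 now; the candidate offers that and keeps 7.5.
Round 1 (the employer proposes): the candidate can get 7.5 next round, worth 0.95 × 7.5 = 7.125 now. The employer offers 7.125 and keeps 150 − 7.125 = 142.875.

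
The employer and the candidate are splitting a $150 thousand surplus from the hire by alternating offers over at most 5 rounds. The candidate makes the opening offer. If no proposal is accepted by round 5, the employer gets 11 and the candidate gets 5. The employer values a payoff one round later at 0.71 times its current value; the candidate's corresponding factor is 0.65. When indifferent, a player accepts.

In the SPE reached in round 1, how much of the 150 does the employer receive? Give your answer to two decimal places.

56.82

Round 5 (the candidate proposes): the employer gets 11 if talks fail, so the candidate offers 11 and keeps 139.
Round 4 (the employer proposes): the candidate can get 139 next round, worth 0.65 × 139 = 90.35 now, so the employer offers 90.35, keeping 59.65.
Round 3 (the candidate proposes): the employer can get 59.65 next round, worth 0.71 × 59.65 = 42.3515 now. The candidate offers 42.3515 and keeps 150 − 42.3515 = 107.6485.
Round 2 (the employer proposes): the candidate can get 107.6485 next round, worth 0.65 × 107.6485 = 69.971525 now, so the employer offers 69.971525, keeping 80.028475.
Round 1 (the candidate proposes): the employer can get 80.028475 next round, worth 0.71 × 80.028475 = 56.82021725 now, so the candidate offers 56.82021725, keeping 93.17978275.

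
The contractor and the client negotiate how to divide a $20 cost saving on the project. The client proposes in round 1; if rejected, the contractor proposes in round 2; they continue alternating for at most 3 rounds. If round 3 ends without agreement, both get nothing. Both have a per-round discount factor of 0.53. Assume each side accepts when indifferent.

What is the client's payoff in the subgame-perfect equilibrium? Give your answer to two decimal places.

15.02

Round 3 (the client proposes): the contractor will accept anything ≥ 0, so the client offers 0 and keeps 20.
Round 2 (the contractor proposes): the client can get 20 next round, worth 0.53 × 20 = 10.6 now. The contractor offers 10.6 and keeps 20 − 10.6 = 9.4.
Round 1 (the client proposes): the contractor can get 9.4 next round, worth 0.53 × 9.4 = 4.982 now. The client offers 4.982 and keeps 20 − 4.982 = 15.018.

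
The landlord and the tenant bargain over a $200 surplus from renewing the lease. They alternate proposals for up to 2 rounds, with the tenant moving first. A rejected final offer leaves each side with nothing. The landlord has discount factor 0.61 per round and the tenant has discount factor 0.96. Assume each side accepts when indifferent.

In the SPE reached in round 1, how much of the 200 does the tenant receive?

78

Round 2 (the landlord proposes): rejection yields 0 for the tenant; the landlord offers 0 and keeps 200.
Round 1 (the tenant proposes): the landlord can get 200 next round, worth 0.61 × 200 = 122 now; the tenant offers that and keeps 78.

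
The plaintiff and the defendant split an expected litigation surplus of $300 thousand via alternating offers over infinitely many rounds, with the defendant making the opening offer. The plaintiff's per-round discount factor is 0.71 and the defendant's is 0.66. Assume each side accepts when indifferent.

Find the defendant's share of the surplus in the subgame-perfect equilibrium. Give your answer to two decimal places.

163.72

Let x be the defendant's share when the defendant proposes and y be the plaintiff's share when the plaintiff proposes.
The plaintiff accepts iff offered ≥ 0.71·y, so x = 300 − 0.71y. Symmetrically y = 300 − 0.66x.
Substituting: x = 300 − 0.71(300 − 0.66x), giving x(1 − 0.66·0.71) = 300(1 − 0.71).
So x = 300 × 0.29 / 0.5314 ≈ 163.7185, and the plaintiff receives 300 − x ≈ 136.2815.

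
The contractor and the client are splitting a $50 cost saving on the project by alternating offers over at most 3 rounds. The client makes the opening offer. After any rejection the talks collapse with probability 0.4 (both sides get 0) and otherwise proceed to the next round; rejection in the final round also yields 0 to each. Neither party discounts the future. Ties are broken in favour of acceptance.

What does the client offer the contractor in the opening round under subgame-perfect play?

12

By backward induction:
Round 3 (the client proposes): rejection yields 0 for the contractor; the client offers 0 and keeps 50.
Round 2 (the contractor proposes): rejecting gives the client an expected 0.6 × 50 = 30, so the contractor offers 30, keeping 20.
Round 1 (the client proposes): rejecting gives the contractor an expected 0.6 × 20 = 12. The client offers 12 and keeps 50 − 12 = 38.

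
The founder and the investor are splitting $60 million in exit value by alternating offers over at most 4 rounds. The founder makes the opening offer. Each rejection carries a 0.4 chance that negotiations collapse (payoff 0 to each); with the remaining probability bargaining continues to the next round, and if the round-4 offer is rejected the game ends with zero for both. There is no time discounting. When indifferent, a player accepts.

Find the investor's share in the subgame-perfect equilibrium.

27.36

Round 4 (the investor proposes): the founder will accept anything ≥ 0, so the investor offers 0 and keeps 60.
Round 3 (the founder proposes): rejecting gives the investor an expected 0.6 × 60 = 36. The founder offers 36 and keeps 60 − 36 = 24.
Round 2 (the investor proposes): rejecting gives the founder an expected 0.6 × 24 = 14.4; the investor offers that and keeps 45.6.
Round 1 (the founder proposes): rejecting gives the investor an expected 0.6 × 45.6 = 27.36, so the founder offers 27.36, keeping 32.64.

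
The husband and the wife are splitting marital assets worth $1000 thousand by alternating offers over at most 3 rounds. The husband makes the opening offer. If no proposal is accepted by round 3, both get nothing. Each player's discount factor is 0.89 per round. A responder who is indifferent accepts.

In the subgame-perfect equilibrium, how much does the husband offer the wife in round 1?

97.9

Round 3 (the husband proposes): the wife will accept anything ≥ 0, so the husband offers 0 and keeps 1000.
Round 2 (the wife proposes): the husband can get 1000 next round, worth 0.89 × 1000 = 890 now; the wife offers that and keeps 110.
Round 1 (the husband proposes): the wife can get 110 next round, worth 0.89 × 110 = 97.9 now, so the husband offers 97.9, keeping 902.1.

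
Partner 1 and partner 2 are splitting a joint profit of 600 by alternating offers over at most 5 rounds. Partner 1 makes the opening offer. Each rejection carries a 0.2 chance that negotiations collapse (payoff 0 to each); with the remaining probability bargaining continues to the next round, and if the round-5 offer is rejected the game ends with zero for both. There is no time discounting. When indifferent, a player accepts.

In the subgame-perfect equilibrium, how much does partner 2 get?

By backward induction:
Round 5 (partner 1 proposes): partner 2 will accept anything ≥ 0, so partner 1 offers 0 and keeps 600.
Round 4 (partner 2 proposes): rejecting gives partner 1 an expected 0.8 × 600 = 480; partner 2 offers that and keeps 120.
Round 3 (partner 1 proposes): rejecting gives partner 2 an expected 0.8 × 120 = 96; partner 1 offers that and keeps 504.
Round 2 (partner 2 proposes): rejecting gives partner 1 an expected 0.8 × 504 = 403.2. Partner 2 offers 403.2 and keeps 600 − 403.2 = 196.8.
Round 1 (partner 1 proposes): rejecting gives partner 2 an expected 0.8 × 196.8 = 157.44, so partner 1 offers 157.44, keeping 442.56.

157.44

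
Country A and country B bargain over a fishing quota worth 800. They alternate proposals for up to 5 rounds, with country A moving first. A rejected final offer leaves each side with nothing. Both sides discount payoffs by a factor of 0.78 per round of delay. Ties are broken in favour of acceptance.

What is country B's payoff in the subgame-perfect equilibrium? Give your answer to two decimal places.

220.80

Round 5 (country A proposes): rejection yields 0 for country B; country A offers 0 and keeps 800.
Round 4 (country B proposes): country A can get 800 next round, worth 0.78 × 800 = 624 now. Country B offers 624 and keeps 800 − 624 = 176.
Round 3 (country A proposes): country B can get 176 next round, worth 0.78 × 176 = 137.28 now. Country A offers 137.28 and keeps 800 − 137.28 = 662.72.
Round 2 (country B proposes): country A can get 662.72 next round, worth 0.78 × 662.72 = 516.9216 now, so country B offers 516.9216, keeping 283.0784.
Round 1 (country A proposes): country B can get 283.0784 next round, worth 0.78 × 283.0784 = 220.801152 now. Country A offers 220.801152 and keeps 800 − 220.801152 = 579.198848.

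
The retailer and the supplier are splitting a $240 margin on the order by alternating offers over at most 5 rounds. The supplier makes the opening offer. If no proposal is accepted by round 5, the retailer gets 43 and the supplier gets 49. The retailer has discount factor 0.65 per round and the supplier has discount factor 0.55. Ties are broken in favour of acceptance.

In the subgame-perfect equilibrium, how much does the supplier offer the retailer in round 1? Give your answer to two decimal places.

Round 5 (the supplier proposes): the retailer gets 43 if talks fail, so the supplier offers 43 and keeps 197.
Round 4 (the retailer proposes): the supplier can get 197 next round, worth 0.55 × 197 = 108.35 now; the retailer offers that and keeps 131.65.
Round 3 (the supplier proposes): the retailer can get 131.65 next round, worth 0.65 × 131.65 = 85.5725 now; the supplier offers that and keeps 154.4275.
Round 2 (the retailer proposes): the supplier can get 154.4275 next round, worth 0.55 × 154.4275 = 84.935125 now, so the retailer offers 84.935125, keeping 155.064875.
Round 1 (the supplier proposes): the retailer can get 155.064875 next round, worth 0.65 × 155.064875 = 100.79216875 now. The supplier offers 100.79216875 and keeps 240 − 100.79216875 = 139.20783125.

100.79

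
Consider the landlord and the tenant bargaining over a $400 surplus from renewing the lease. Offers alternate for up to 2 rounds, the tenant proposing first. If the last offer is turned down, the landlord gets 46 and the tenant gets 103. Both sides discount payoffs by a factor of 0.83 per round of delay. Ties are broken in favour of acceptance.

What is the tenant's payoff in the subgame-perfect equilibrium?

153.49

Round 2 (the landlord proposes): the tenant gets 103 if talks fail, so the landlord offers 103 and keeps 297.
Round 1 (the tenant proposes): the landlord can get 297 next round, worth 0.83 × 297 = 246.51 now; the tenant offers that and keeps 153.49.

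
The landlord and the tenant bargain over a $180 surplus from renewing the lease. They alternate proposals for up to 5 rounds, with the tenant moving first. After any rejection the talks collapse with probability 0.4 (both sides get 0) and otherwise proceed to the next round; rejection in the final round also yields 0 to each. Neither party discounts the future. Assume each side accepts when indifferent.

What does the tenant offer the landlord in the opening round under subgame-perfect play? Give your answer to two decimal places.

58.75

Round 5 (the tenant proposes): the landlord will accept anything ≥ 0, so the tenant offers 0 and keeps 180.
Round 4 (the landlord proposes): rejecting gives the tenant an expected 0.6 × 180 = 108. The landlord offers 108 and keeps 180 − 108 = 72.
Round 3 (the tenant proposes): rejecting gives the landlord an expected 0.6 × 72 = 43.2. The tenant offers 43.2 and keeps 180 − 43.2 = 136.8.
Round 2 (the landlord proposes): rejecting gives the tenant an expected 0.6 × 136.8 = 82.08, so the landlord offers 82.08, keeping 97.92.
Round 1 (the tenant proposes): rejecting gives the landlord an expected 0.6 × 97.92 = 58.752, so the tenant offers 58.752, keeping 121.248.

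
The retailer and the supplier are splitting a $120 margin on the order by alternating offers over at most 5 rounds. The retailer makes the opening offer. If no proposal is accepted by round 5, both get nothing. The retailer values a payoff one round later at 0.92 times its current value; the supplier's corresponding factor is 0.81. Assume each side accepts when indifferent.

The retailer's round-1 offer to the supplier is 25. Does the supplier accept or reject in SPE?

Accept

Round 5 (the retailer proposes): the supplier will accept anything ≥ 0, so the retailer offers 0 and keeps 120.
Round 4 (the supplier proposes): the retailer can get 120 next round, worth 0.92 × 120 = 110.4 now, so the supplier offers 110.4, keeping 9.6.
Round 3 (the retailer proposes): the supplier can get 9.6 next round, worth 0.81 × 9.6 = 7.776 now; the retailer offers that and keeps 112.224.
Round 2 (the supplier proposes): the retailer can get 112.224 next round, worth 0.92 × 112.224 = 103.24608 now. The supplier offers 103.24608 and keeps 120 − 103.24608 = 16.75392.
So by rejecting in round 1, the supplier gets 16.75392 next round, worth 0.81 × 16.75392 = 13.5706752 now.
Offer 25 ≥ 13.5706752, so the supplier accepts.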